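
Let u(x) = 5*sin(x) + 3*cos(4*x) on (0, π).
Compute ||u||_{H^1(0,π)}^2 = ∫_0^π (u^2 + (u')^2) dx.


||u||_{H^1(0,π)}^2 = -68 + 203*π/2

u'(x) = -12*sin(4*x) + 5*cos(x).
Expand u² and (u')² and integrate term by term on (0, π), using: for integers n ≥ 1, ∫_0^π sin²(nx) dx = ∫_0^π cos²(nx) dx = π/2; for n ≠ n', ∫_0^π sin(nx)sin(n'x) dx = ∫_0^π cos(nx)cos(n'x) dx = 0; and by product-to-sum, ∫_0^π sin(nx)cos(n'x) dx = ½∫_0^π [sin((n+n')x) + sin((n−n')x)] dx, which is 0 when n+n' is even and 2n/(n²−n'²) when n+n' is odd (it need not vanish on (0, π)).
  u² squared terms: (3)²·∫cos(4x)² dx = 9·π/2 = 9*π/2;  (5)²·∫sin(x)² dx = 25·π/2 = 25*π/2.
  u² cross terms: 2·(3)·(5)·∫cos(4x)·sin(x) dx = 30·(-2/15) = -4.
  So ∫_0^π u² dx = 9*π/2 + 25*π/2 − 4 = -4 + 17*π.
  (u')² squared terms: (-12)²·∫sin(4x)² dx = 144·π/2 = 72*π;  (5)²·∫cos(x)² dx = 25·π/2 = 25*π/2.
  (u')² cross terms: 2·(-12)·(5)·∫sin(4x)·cos(x) dx = -120·(8/15) = -64.
  So ∫_0^π (u')² dx = 72*π + 25*π/2 − 64 = -64 + 169*π/2.
||u||_{H^1}^2 = (-4 + 17*π) + (-64 + 169*π/2) = -68 + 203*π/2.


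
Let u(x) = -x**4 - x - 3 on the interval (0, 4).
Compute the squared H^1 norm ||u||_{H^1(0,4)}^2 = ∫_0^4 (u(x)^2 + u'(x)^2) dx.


||u||_{H^1}^2 = 21984392/315

The H^1 norm (squared) on an interval (0, L) is
  ||u||_{H^1}^2 = ∫_0^L u(x)^2 dx + ∫_0^L u'(x)^2 dx.
Compute u'(x) = -4*x**3 - 1.
Then u(x)^2 = x**8 + 2*x**5 + 6*x**4 + x**2 + 6*x + 9 and u'(x)^2 = 16*x**6 + 8*x**3 + 1.
Integrate each monomial from 0 to 4 using ∫_0^4 c·x^n dx = c·4^(n+1)/(n+1):
  ∫_0^4 u(x)^2 dx = ∫_0^4 (x^8 + 2*x^5 + 6*x^4 + x^2 + 6*x + 9) dx. Term by term:
    ∫_0^4 x^8 dx = 262144/9;  ∫_0^4 2*x^5 dx = 4096/3;  ∫_0^4 6*x^4 dx = 6144/5;
    ∫_0^4 x^2 dx = 64/3;  ∫_0^4 6*x dx = 48;  ∫_0^4 9 dx = 36.
  Sum: 262144/9 + 4096/3 + 6144/5 + 64/3 + 48 + 36 = 1432196/45.
  ∫_0^4 u'(x)^2 dx = ∫_0^4 (16*x^6 + 8*x^3 + 1) dx. Term by term:
    ∫_0^4 16*x^6 dx = 262144/7;  ∫_0^4 8*x^3 dx = 512;  ∫_0^4 1 dx = 4.
  Sum: 262144/7 + 512 + 4 = 265756/7.
Adding: ||u||_{H^1}^2 = 1432196/45 + 265756/7 = 21984392/315.


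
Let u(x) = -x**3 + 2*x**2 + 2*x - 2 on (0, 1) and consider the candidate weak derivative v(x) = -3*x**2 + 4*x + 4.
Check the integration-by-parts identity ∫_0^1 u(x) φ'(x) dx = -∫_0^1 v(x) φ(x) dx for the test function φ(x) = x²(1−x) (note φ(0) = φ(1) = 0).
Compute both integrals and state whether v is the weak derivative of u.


LHS = -4/15, RHS = -13/30. No, v is not the weak derivative of u.

u(x) = -x**3 + 2*x**2 + 2*x - 2, classical derivative u'(x) = -3*x**2 + 4*x + 2.
φ(x) = x²(1−x), so φ'(x) = x*(2 - 3*x).
Note φ(0) = φ(1) = 0, so the boundary term u·φ vanishes.
LHS = ∫_0^1 u(x) φ'(x) dx = ∫_0^1 (3*x^5 - 8*x^4 - 2*x^3 + 10*x^2 - 4*x) dx. Term by term:
  ∫_0^1 3*x^5 dx = 1/2;  ∫_0^1 -8*x^4 dx = -8/5;  ∫_0^1 -2*x^3 dx = -1/2;
  ∫_0^1 10*x^2 dx = 10/3;  ∫_0^1 -4*x dx = -2.
Sum: 1/2 − 8/5 − 1/2 + 10/3 − 2 = -4/15.
So LHS = -4/15.
∫_0^1 v(x) φ(x) dx = ∫_0^1 (3*x^5 - 7*x^4 + 4*x^2) dx. Term by term:
  ∫_0^1 3*x^5 dx = 1/2;  ∫_0^1 -7*x^4 dx = -7/5;  ∫_0^1 4*x^2 dx = 4/3.
Sum: 1/2 − 7/5 + 4/3 = 13/30.
So RHS = -∫_0^1 v(x) φ(x) dx = -13/30.
LHS − RHS = 1/6 ≠ 0, so the identity fails.
(For a valid weak derivative the identity must hold for EVERY test function, in particular this one. The failure shows v is NOT the weak derivative of u.)
Correct weak derivative would be u'(x) = -3*x**2 + 4*x + 2.


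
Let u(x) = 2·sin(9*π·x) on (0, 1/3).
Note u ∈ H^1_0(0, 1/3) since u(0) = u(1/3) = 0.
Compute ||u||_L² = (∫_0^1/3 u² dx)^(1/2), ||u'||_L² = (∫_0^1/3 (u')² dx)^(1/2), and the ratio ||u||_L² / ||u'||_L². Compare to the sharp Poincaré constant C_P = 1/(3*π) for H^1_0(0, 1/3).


||u||_L² / ||u'||_L² = 1/(9*π) < C_P = 1/(3*π).

u(x) = 2·sin(9*π·x), so u'(x) = 18*π*cos(9*π*x).
Writing u(x) = A·sin(kπx/L) with A = 2 and k = 3, use ∫_0^L sin²(kπx/L) dx = L/2 and ∫_0^L cos²(kπx/L) dx = L/2.
u² = 4·sin²(9*π·x) and (u')² = 324*π^2·cos²(9*π·x), and each of sin², cos² integrates to L/2 = 1/6 over (0, 1/3).
∫_0^1/3 u² dx = 2/3, so ||u||_L² = sqrt(6)/3.
∫_0^1/3 (u')² dx = 54*π^2, so ||u'||_L² = 3*sqrt(6)*π.
Ratio ||u||_L² / ||u'||_L² = 1/(9*π).
Sharp Poincaré constant on H^1_0(0, 1/3) is C_P = L/π = 1/(3*π), achieved by sin(3*π·x).
This is the k = 3 harmonic; the ratio L/(kπ) is strictly less than C_P = L/π, consistent with the sharp inequality ||u||_L² ≤ C_P ||u'||_L².


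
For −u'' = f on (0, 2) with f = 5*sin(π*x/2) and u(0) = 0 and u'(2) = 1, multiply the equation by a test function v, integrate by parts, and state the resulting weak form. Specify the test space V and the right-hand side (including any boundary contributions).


V = {v ∈ H^1(0, 2) : v(0) = 0} (test functions vanish at x = 0 where u is specified); weak form: ∫_0^2 u'v' dx = ∫_0^2 (5*sin(π*x/2)) v dx + v(2) for all v ∈ V.

Multiply both sides by a test function v and integrate from 0 to 2:
  ∫_0^2 −u''(x) v(x) dx = ∫_0^2 f(x) v(x) dx.
Integrate the LHS by parts once:
  ∫_0^2 −u'' v dx = −[u'(x) v(x)]_0^2 + ∫_0^2 u'(x) v'(x) dx.
Thus ∫_0^2 u'(x) v'(x) dx = ∫_0^2 f(x) v(x) dx + [u'(x) v(x)]_0^2.
Choose V so that boundary terms are either known or forced to vanish.
Mixed BC: u(0) = 0 (Dirichlet) and u'(2) = 1 (Neumann). Define V = {v ∈ H^1(0, 2) : v(0) = 0}. Then [u' v]_0^2 = u'(2)·v(2) − u'(0)·0 = v(2).
Weak formulation: find u (satisfying any essential BC) such that ∫_0^2 u'(x) v'(x) dx = ∫_0^2 f v dx + v(2) for all v ∈ V (Dirichlet at 0 absorbed into V; Neumann datum at x = 2 contributes the boundary term).
Substituting f(x) = 5*sin(π*x/2), the right-hand side is ∫_0^2 (5*sin(π*x/2)) v dx + v(2).


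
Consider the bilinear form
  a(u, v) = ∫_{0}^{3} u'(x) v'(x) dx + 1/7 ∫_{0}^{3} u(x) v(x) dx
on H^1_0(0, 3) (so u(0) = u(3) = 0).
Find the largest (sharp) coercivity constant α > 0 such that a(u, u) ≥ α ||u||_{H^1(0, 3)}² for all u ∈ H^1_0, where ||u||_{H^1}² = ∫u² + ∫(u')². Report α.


α = (9/7 + π^2)/(9 + π^2)

Coercivity of a(·,·) on H^1_0(0, 3) means a(u, u) ≥ α ||u||_{H^1}² for every u ∈ H^1_0.
The interval has length L = 3, and Poincaré/coercivity depend only on L. Here a(u, u) = ∫(u')² + (1/7)·∫u².
Here 0 < c = 1/7 < 1. The condition a(u,u) ≥ α||u||_{H^1}² reads (1−α)∫(u')² ≥ (α−c)∫u². Any admissible α is ≤ 1 (rapidly oscillating u have ∫u²/∫(u')² → 0), and α = 1 would force 0 ≥ (1−c)∫u², impossible since c < 1; so 1−α > 0. By the sharp Poincaré inequality on H^1_0 of an interval of length L, ∫(u')² ≥ (π/L)²∫u² with equality for the first sine mode sin(π(x−x₀)/L) (x₀ the left endpoint), so the inequality holds for all u iff (1−α)(π/L)² ≥ α − c, i.e. α ≤ ((π/L)² + c)/((π/L)² + 1) = (1 + c(L/π)²)/(1 + (L/π)²). With (π/L)² = π^2/9 and c = 1/7, the largest admissible constant is α = ((π/L)² + c)/((π/L)² + 1).
Simplifying, α = (9/7 + π^2)/(9 + π^2).


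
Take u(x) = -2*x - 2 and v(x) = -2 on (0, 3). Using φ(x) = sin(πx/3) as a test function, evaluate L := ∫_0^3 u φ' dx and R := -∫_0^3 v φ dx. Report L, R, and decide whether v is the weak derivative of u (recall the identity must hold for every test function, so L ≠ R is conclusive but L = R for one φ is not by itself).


LHS = 12/π, RHS = 12/π. Yes, v = u' weakly.

u(x) = -2*x - 2, classical derivative u'(x) = -2.
φ(x) = sin(πx/3), so φ'(x) = π*cos(π*x/3)/3.
Note φ(0) = φ(3) = 0, so the boundary term u·φ vanishes.
LHS = ∫_0^3 u(x) φ'(x) dx = ∫_0^3 (-2*π*x*cos(π*x/3)/3 - 2*π*cos(π*x/3)/3) dx. Term by term:
  ∫_0^3 -2*π*cos(π*x/3)/3 dx = 0;  ∫_0^3 -2*π*x*cos(π*x/3)/3 dx = 12/π.
Sum: 0 + 12/π = 12/π.
So LHS = 12/π.
∫_0^3 v(x) φ(x) dx = ∫_0^3 (-2*sin(π*x/3)) dx. Term by term:
  ∫_0^3 -2*sin(π*x/3) dx = -12/π.
So RHS = -∫_0^3 v(x) φ(x) dx = 12/π.
LHS = RHS, so the identity holds for this test φ.
Moreover u is smooth here and v(x) = u'(x) = -2 pointwise, so the identity holds for every test function. Hence v is the weak derivative of u.


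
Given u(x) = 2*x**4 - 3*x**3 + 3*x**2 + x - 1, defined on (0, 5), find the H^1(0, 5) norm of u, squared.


||u||_{H^1}^2 = 115604635/126

The H^1 norm (squared) on an interval (0, L) is
  ||u||_{H^1}^2 = ∫_0^L u(x)^2 dx + ∫_0^L u'(x)^2 dx.
Compute u'(x) = 8*x**3 - 9*x**2 + 6*x + 1.
Then u(x)^2 = 4*x**8 - 12*x**7 + 21*x**6 - 14*x**5 - x**4 + 12*x**3 - 5*x**2 - 2*x + 1 and u'(x)^2 = 64*x**6 - 144*x**5 + 177*x**4 - 92*x**3 + 18*x**2 + 12*x + 1.
Integrate each monomial from 0 to 5 using ∫_0^5 c·x^n dx = c·5^(n+1)/(n+1):
  ∫_0^5 u(x)^2 dx = ∫_0^5 (4*x^8 - 12*x^7 + 21*x^6 - 14*x^5 - x^4 + 12*x^3 - 5*x^2 - 2*x + 1) dx. Term by term:
    ∫_0^5 4*x^8 dx = 7812500/9;  ∫_0^5 -12*x^7 dx = -1171875/2;  ∫_0^5 21*x^6 dx = 234375;
    ∫_0^5 -14*x^5 dx = -109375/3;  ∫_0^5 -x^4 dx = -625;  ∫_0^5 12*x^3 dx = 1875;
    ∫_0^5 -5*x^2 dx = -625/3;  ∫_0^5 -2*x dx = -25;  ∫_0^5 1 dx = 5.
  Sum: 7812500/9 − 1171875/2 + 234375 − 109375/3 − 625 + 1875 − 625/3 − 25 + 5 = 8659015/18.
  ∫_0^5 u'(x)^2 dx = ∫_0^5 (64*x^6 - 144*x^5 + 177*x^4 - 92*x^3 + 18*x^2 + 12*x + 1) dx. Term by term:
    ∫_0^5 64*x^6 dx = 5000000/7;  ∫_0^5 -144*x^5 dx = -375000;  ∫_0^5 177*x^4 dx = 110625;
    ∫_0^5 -92*x^3 dx = -14375;  ∫_0^5 18*x^2 dx = 750;  ∫_0^5 12*x dx = 150;
    ∫_0^5 1 dx = 5.
  Sum: 5000000/7 − 375000 + 110625 − 14375 + 750 + 150 + 5 = 3055085/7.
Adding: ||u||_{H^1}^2 = 8659015/18 + 3055085/7 = 115604635/126.


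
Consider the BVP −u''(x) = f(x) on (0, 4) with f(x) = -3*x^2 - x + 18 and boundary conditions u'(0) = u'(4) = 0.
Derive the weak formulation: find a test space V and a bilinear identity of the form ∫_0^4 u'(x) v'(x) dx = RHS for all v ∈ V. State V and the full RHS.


V = H^1(0, 4) (no boundary constraint on v; u is determined up to an additive constant); weak form: ∫_0^4 u'v' dx = ∫_0^4 (-3*x^2 - x + 18) v dx for all v ∈ V.

Multiply both sides by a test function v and integrate from 0 to 4:
  ∫_0^4 −u''(x) v(x) dx = ∫_0^4 f(x) v(x) dx.
Integrate the LHS by parts once:
  ∫_0^4 −u'' v dx = −[u'(x) v(x)]_0^4 + ∫_0^4 u'(x) v'(x) dx.
Thus ∫_0^4 u'(x) v'(x) dx = ∫_0^4 f(x) v(x) dx + [u'(x) v(x)]_0^4.
Choose V so that boundary terms are either known or forced to vanish.
u has homogeneous Neumann: u'(0) = u'(4) = 0. So [u' v]_0^4 = 0·v(4) − 0·v(0) = 0 for any v; take V = H^1(0, 4).
Weak formulation: find u (satisfying any essential BC) such that ∫_0^4 u'(x) v'(x) dx = ∫_0^4 f v dx for all v ∈ V (homogeneous Neumann, so boundary terms vanish).
Substituting f(x) = -3*x^2 - x + 18, the right-hand side is ∫_0^4 (-3*x^2 - x + 18) v dx.
Compatibility check (pure Neumann): taking v ≡ 1 ∈ V gives 0 = ∫_0^4 f dx + (0) − (0), i.e. ∫_0^4 f dx must equal u'(0) − u'(4) = 0. Indeed ∫_0^4 (-3*x^2 - x + 18) dx = 0, so the data are compatible. The solution is then unique only up to an additive constant (fix it e.g. by requiring ∫_0^4 u dx = 0).


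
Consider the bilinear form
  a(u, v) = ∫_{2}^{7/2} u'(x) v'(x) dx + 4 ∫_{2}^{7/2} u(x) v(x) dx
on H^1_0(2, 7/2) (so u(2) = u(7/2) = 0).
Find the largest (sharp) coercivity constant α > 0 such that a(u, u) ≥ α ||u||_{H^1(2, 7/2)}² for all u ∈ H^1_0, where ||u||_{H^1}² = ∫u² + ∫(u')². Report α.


α = 1

Coercivity of a(·,·) on H^1_0(2, 7/2) means a(u, u) ≥ α ||u||_{H^1}² for every u ∈ H^1_0.
The interval has length L = 3/2, and Poincaré/coercivity depend only on L. Here a(u, u) = ∫(u')² + (4)·∫u².
Here c = 4 ≥ 1, so a(u,u) = ∫(u')² + c∫u² ≥ ∫(u')² + ∫u² = ||u||_{H^1}², i.e. α = 1 works. No larger α is possible: a(u,u) ≥ α||u||_{H^1}² means (1−α)∫(u')² ≥ (α−c)∫u², and for the modes u_n = sin(nπ(x−x₀)/L) (x₀ the left endpoint) one has ∫u_n²/∫(u_n')² = (L/(nπ))² → 0, so a(u_n,u_n)/||u_n||_{H^1}² → 1. Hence the optimal constant is α = 1.
Therefore α = 1.


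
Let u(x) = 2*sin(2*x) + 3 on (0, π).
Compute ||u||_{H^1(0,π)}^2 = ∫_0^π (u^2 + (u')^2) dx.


||u||_{H^1(0,π)}^2 = 19*π

u'(x) = 4*cos(2*x).
Expand u² and (u')² and integrate term by term on (0, π), using: for integers n ≥ 1, ∫_0^π sin²(nx) dx = ∫_0^π cos²(nx) dx = π/2; for n ≠ n', ∫_0^π sin(nx)sin(n'x) dx = ∫_0^π cos(nx)cos(n'x) dx = 0; and by product-to-sum, ∫_0^π sin(nx)cos(n'x) dx = ½∫_0^π [sin((n+n')x) + sin((n−n')x)] dx, which is 0 when n+n' is even and 2n/(n²−n'²) when n+n' is odd (it need not vanish on (0, π)). For the constant mode: ∫_0^π 1 dx = π, ∫_0^π cos(nx) dx = 0, ∫_0^π sin(nx) dx = (1−(−1)^n)/n.
  u² squared terms: (3)²·∫1 dx = 9·π = 9*π;  (2)²·∫sin(2x)² dx = 4·π/2 = 2*π.
  u² cross terms: 2·(3)·(2)·∫1·sin(2x) dx = 12·(0) = 0.
  So ∫_0^π u² dx = 9*π + 2*π + 0 = 11*π.
  (u')² squared terms: (4)²·∫cos(2x)² dx = 16·π/2 = 8*π.
  So ∫_0^π (u')² dx = 8*π.
||u||_{H^1}^2 = (11*π) + (8*π) = 19*π.


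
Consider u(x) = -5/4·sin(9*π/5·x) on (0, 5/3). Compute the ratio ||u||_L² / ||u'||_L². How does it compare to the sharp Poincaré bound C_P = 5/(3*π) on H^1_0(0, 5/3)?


||u||_L² / ||u'||_L² = 5/(9*π) < C_P = 5/(3*π).

u(x) = -5/4·sin(9*π/5·x), so u'(x) = -9*π*cos(9*π*x/5)/4.
Writing u(x) = A·sin(kπx/L) with A = -5/4 and k = 3, use ∫_0^L sin²(kπx/L) dx = L/2 and ∫_0^L cos²(kπx/L) dx = L/2.
u² = 25/16·sin²(9*π/5·x) and (u')² = 81*π^2/16·cos²(9*π/5·x), and each of sin², cos² integrates to L/2 = 5/6 over (0, 5/3).
∫_0^5/3 u² dx = 125/96, so ||u||_L² = 5*sqrt(30)/24.
∫_0^5/3 (u')² dx = 135*π^2/32, so ||u'||_L² = 3*sqrt(30)*π/8.
Ratio ||u||_L² / ||u'||_L² = 5/(9*π).
Sharp Poincaré constant on H^1_0(0, 5/3) is C_P = L/π = 5/(3*π), achieved by sin(3*π/5·x).
This is the k = 3 harmonic; the ratio L/(kπ) is strictly less than C_P = L/π, consistent with the sharp inequality ||u||_L² ≤ C_P ||u'||_L².


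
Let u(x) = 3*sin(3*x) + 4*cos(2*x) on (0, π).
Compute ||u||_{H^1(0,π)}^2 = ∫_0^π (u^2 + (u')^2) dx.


||u||_{H^1(0,π)}^2 = 144 + 85*π

u'(x) = -8*sin(2*x) + 9*cos(3*x).
Expand u² and (u')² and integrate term by term on (0, π), using: for integers n ≥ 1, ∫_0^π sin²(nx) dx = ∫_0^π cos²(nx) dx = π/2; for n ≠ n', ∫_0^π sin(nx)sin(n'x) dx = ∫_0^π cos(nx)cos(n'x) dx = 0; and by product-to-sum, ∫_0^π sin(nx)cos(n'x) dx = ½∫_0^π [sin((n+n')x) + sin((n−n')x)] dx, which is 0 when n+n' is even and 2n/(n²−n'²) when n+n' is odd (it need not vanish on (0, π)).
  u² squared terms: (3)²·∫sin(3x)² dx = 9·π/2 = 9*π/2;  (4)²·∫cos(2x)² dx = 16·π/2 = 8*π.
  u² cross terms: 2·(3)·(4)·∫sin(3x)·cos(2x) dx = 24·(6/5) = 144/5.
  So ∫_0^π u² dx = 9*π/2 + 8*π + 144/5 = 144/5 + 25*π/2.
  (u')² squared terms: (-8)²·∫sin(2x)² dx = 64·π/2 = 32*π;  (9)²·∫cos(3x)² dx = 81·π/2 = 81*π/2.
  (u')² cross terms: 2·(-8)·(9)·∫sin(2x)·cos(3x) dx = -144·(-4/5) = 576/5.
  So ∫_0^π (u')² dx = 32*π + 81*π/2 + 576/5 = 576/5 + 145*π/2.
||u||_{H^1}^2 = (144/5 + 25*π/2) + (576/5 + 145*π/2) = 144 + 85*π.


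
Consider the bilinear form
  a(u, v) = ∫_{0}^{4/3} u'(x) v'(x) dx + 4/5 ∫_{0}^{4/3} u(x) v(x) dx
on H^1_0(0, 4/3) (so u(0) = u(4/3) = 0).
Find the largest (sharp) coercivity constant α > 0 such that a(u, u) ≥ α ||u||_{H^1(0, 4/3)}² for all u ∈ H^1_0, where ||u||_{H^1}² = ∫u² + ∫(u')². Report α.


α = (64 + 45*π^2)/(5*(16 + 9*π^2))

Coercivity of a(·,·) on H^1_0(0, 4/3) means a(u, u) ≥ α ||u||_{H^1}² for every u ∈ H^1_0.
The interval has length L = 4/3, and Poincaré/coercivity depend only on L. Here a(u, u) = ∫(u')² + (4/5)·∫u².
Here 0 < c = 4/5 < 1. The condition a(u,u) ≥ α||u||_{H^1}² reads (1−α)∫(u')² ≥ (α−c)∫u². Any admissible α is ≤ 1 (rapidly oscillating u have ∫u²/∫(u')² → 0), and α = 1 would force 0 ≥ (1−c)∫u², impossible since c < 1; so 1−α > 0. By the sharp Poincaré inequality on H^1_0 of an interval of length L, ∫(u')² ≥ (π/L)²∫u² with equality for the first sine mode sin(π(x−x₀)/L) (x₀ the left endpoint), so the inequality holds for all u iff (1−α)(π/L)² ≥ α − c, i.e. α ≤ ((π/L)² + c)/((π/L)² + 1) = (1 + c(L/π)²)/(1 + (L/π)²). With (π/L)² = 9*π^2/16 and c = 4/5, the largest admissible constant is α = ((π/L)² + c)/((π/L)² + 1).
Simplifying, α = (64 + 45*π^2)/(5*(16 + 9*π^2)).


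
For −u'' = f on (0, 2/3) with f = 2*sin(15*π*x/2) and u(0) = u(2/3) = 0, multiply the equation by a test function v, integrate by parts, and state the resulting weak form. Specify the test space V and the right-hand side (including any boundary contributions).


V = H^1_0(0, 2/3) (so v(0) = v(2/3) = 0); weak form: ∫_0^2/3 u'v' dx = ∫_0^2/3 (2*sin(15*π*x/2)) v dx for all v ∈ V.

Multiply both sides by a test function v and integrate from 0 to 2/3:
  ∫_0^2/3 −u''(x) v(x) dx = ∫_0^2/3 f(x) v(x) dx.
Integrate the LHS by parts once:
  ∫_0^2/3 −u'' v dx = −[u'(x) v(x)]_0^2/3 + ∫_0^2/3 u'(x) v'(x) dx.
Thus ∫_0^2/3 u'(x) v'(x) dx = ∫_0^2/3 f(x) v(x) dx + [u'(x) v(x)]_0^2/3.
Choose V so that boundary terms are either known or forced to vanish.
u is Dirichlet: u(0) = u(2/3) = 0. Let V = H^1_0(0, 2/3); then v(0) = v(2/3) = 0, and [u' v]_0^2/3 = 0.
Weak formulation: find u (satisfying any essential BC) such that ∫_0^2/3 u'(x) v'(x) dx = ∫_0^2/3 f v dx for all v ∈ V.
Substituting f(x) = 2*sin(15*π*x/2), the right-hand side is ∫_0^2/3 (2*sin(15*π*x/2)) v dx.


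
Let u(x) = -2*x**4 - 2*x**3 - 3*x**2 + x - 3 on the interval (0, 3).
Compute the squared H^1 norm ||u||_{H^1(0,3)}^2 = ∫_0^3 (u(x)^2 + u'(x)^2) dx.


||u||_{H^1}^2 = 4324053/70

The H^1 norm (squared) on an interval (0, L) is
  ||u||_{H^1}^2 = ∫_0^L u(x)^2 dx + ∫_0^L u'(x)^2 dx.
Compute u'(x) = -8*x**3 - 6*x**2 - 6*x + 1.
Then u(x)^2 = 4*x**8 + 8*x**7 + 16*x**6 + 8*x**5 + 17*x**4 + 6*x**3 + 19*x**2 - 6*x + 9 and u'(x)^2 = 64*x**6 + 96*x**5 + 132*x**4 + 56*x**3 + 24*x**2 - 12*x + 1.
Integrate each monomial from 0 to 3 using ∫_0^3 c·x^n dx = c·3^(n+1)/(n+1):
  ∫_0^3 u(x)^2 dx = ∫_0^3 (4*x^8 + 8*x^7 + 16*x^6 + 8*x^5 + 17*x^4 + 6*x^3 + 19*x^2 - 6*x + 9) dx. Term by term:
    ∫_0^3 4*x^8 dx = 8748;  ∫_0^3 8*x^7 dx = 6561;  ∫_0^3 16*x^6 dx = 34992/7;
    ∫_0^3 8*x^5 dx = 972;  ∫_0^3 17*x^4 dx = 4131/5;  ∫_0^3 6*x^3 dx = 243/2;
    ∫_0^3 19*x^2 dx = 171;  ∫_0^3 -6*x dx = -27;  ∫_0^3 9 dx = 27.
  Sum: 8748 + 6561 + 34992/7 + 972 + 4131/5 + 243/2 + 171 − 27 + 27 = 1567899/70.
  ∫_0^3 u'(x)^2 dx = ∫_0^3 (64*x^6 + 96*x^5 + 132*x^4 + 56*x^3 + 24*x^2 - 12*x + 1) dx. Term by term:
    ∫_0^3 64*x^6 dx = 139968/7;  ∫_0^3 96*x^5 dx = 11664;  ∫_0^3 132*x^4 dx = 32076/5;
    ∫_0^3 56*x^3 dx = 1134;  ∫_0^3 24*x^2 dx = 216;  ∫_0^3 -12*x dx = -54;
    ∫_0^3 1 dx = 3.
  Sum: 139968/7 + 11664 + 32076/5 + 1134 + 216 − 54 + 3 = 1378077/35.
Adding: ||u||_{H^1}^2 = 1567899/70 + 1378077/35 = 4324053/70.


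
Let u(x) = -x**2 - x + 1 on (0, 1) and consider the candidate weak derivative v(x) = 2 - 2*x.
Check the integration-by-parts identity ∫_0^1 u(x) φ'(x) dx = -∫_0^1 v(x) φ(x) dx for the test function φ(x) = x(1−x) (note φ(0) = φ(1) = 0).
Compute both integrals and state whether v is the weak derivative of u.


LHS = 1/3, RHS = -1/6. No, v is not the weak derivative of u.

u(x) = -x**2 - x + 1, classical derivative u'(x) = -2*x - 1.
φ(x) = x(1−x), so φ'(x) = 1 - 2*x.
Note φ(0) = φ(1) = 0, so the boundary term u·φ vanishes.
LHS = ∫_0^1 u(x) φ'(x) dx = ∫_0^1 (2*x^3 + x^2 - 3*x + 1) dx. Term by term:
  ∫_0^1 2*x^3 dx = 1/2;  ∫_0^1 x^2 dx = 1/3;  ∫_0^1 -3*x dx = -3/2;
  ∫_0^1 1 dx = 1.
Sum: 1/2 + 1/3 − 3/2 + 1 = 1/3.
So LHS = 1/3.
∫_0^1 v(x) φ(x) dx = ∫_0^1 (2*x^3 - 4*x^2 + 2*x) dx. Term by term:
  ∫_0^1 2*x^3 dx = 1/2;  ∫_0^1 -4*x^2 dx = -4/3;  ∫_0^1 2*x dx = 1.
Sum: 1/2 − 4/3 + 1 = 1/6.
So RHS = -∫_0^1 v(x) φ(x) dx = -1/6.
LHS − RHS = 1/2 ≠ 0, so the identity fails.
(For a valid weak derivative the identity must hold for EVERY test function, in particular this one. The failure shows v is NOT the weak derivative of u.)
Correct weak derivative would be u'(x) = -2*x - 1.


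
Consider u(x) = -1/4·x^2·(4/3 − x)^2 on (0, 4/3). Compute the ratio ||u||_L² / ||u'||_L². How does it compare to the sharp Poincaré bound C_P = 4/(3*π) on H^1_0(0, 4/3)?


||u||_L² / ||u'||_L² = 2*sqrt(3)/9 < C_P = 4/(3*π).

u(x) = -1/4·x^2·(4/3 − x)^2, so u'(x) = x*(-9*x^2 + 18*x - 8)/9.
u(x) = -1/4·x^2·(4/3 − x)^2 vanishes at x = 0 and x = 4/3, so u ∈ H^1_0(0, 4/3). Differentiate via the product rule and integrate the resulting polynomials term by term.
  ∫_0^4/3 u² dx = ∫_0^4/3 (x^8/16 - x^7/3 + 2*x^6/3 - 16*x^5/27 + 16*x^4/81) dx. Term by term:
    ∫_0^4/3 x^8/16 dx = 16384/177147;  ∫_0^4/3 -x^7/3 dx = -8192/19683;  ∫_0^4/3 2*x^6/3 dx = 32768/45927;
    ∫_0^4/3 -16*x^5/27 dx = -32768/59049;  ∫_0^4/3 16*x^4/81 dx = 16384/98415.
  Sum: 16384/177147 − 8192/19683 + 32768/45927 − 32768/59049 + 16384/98415 = 8192/6200145.
  ∫_0^4/3 (u')² dx = ∫_0^4/3 (x^6 - 4*x^5 + 52*x^4/9 - 32*x^3/9 + 64*x^2/81) dx. Term by term:
    ∫_0^4/3 x^6 dx = 16384/15309;  ∫_0^4/3 -4*x^5 dx = -8192/2187;  ∫_0^4/3 52*x^4/9 dx = 53248/10935;
    ∫_0^4/3 -32*x^3/9 dx = -2048/729;  ∫_0^4/3 64*x^2/81 dx = 4096/6561.
  Sum: 16384/15309 − 8192/2187 + 53248/10935 − 2048/729 + 4096/6561 = 2048/229635.
∫_0^4/3 u² dx = 8192/6200145, so ||u||_L² = 64*sqrt(210)/25515.
∫_0^4/3 (u')² dx = 2048/229635, so ||u'||_L² = 32*sqrt(70)/2835.
Ratio ||u||_L² / ||u'||_L² = 2*sqrt(3)/9.
Sharp Poincaré constant on H^1_0(0, 4/3) is C_P = L/π = 4/(3*π), achieved by sin(3*π/4·x).
A polynomial bump cannot attain the sharp Poincaré constant (only the first sine eigenfunction does), so the ratio is strictly less than C_P, consistent with ||u||_L² ≤ C_P ||u'||_L².


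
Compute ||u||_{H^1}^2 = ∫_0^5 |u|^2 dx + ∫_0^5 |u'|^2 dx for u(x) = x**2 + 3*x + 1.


||u||_{H^1}^2 = 4925/2

The H^1 norm (squared) on an interval (0, L) is
  ||u||_{H^1}^2 = ∫_0^L u(x)^2 dx + ∫_0^L u'(x)^2 dx.
Compute u'(x) = 2*x + 3.
Then u(x)^2 = x**4 + 6*x**3 + 11*x**2 + 6*x + 1 and u'(x)^2 = 4*x**2 + 12*x + 9.
Integrate each monomial from 0 to 5 using ∫_0^5 c·x^n dx = c·5^(n+1)/(n+1):
  ∫_0^5 u(x)^2 dx = ∫_0^5 (x^4 + 6*x^3 + 11*x^2 + 6*x + 1) dx. Term by term:
    ∫_0^5 x^4 dx = 625;  ∫_0^5 6*x^3 dx = 1875/2;  ∫_0^5 11*x^2 dx = 1375/3;
    ∫_0^5 6*x dx = 75;  ∫_0^5 1 dx = 5.
  Sum: 625 + 1875/2 + 1375/3 + 75 + 5 = 12605/6.
  ∫_0^5 u'(x)^2 dx = ∫_0^5 (4*x^2 + 12*x + 9) dx. Term by term:
    ∫_0^5 4*x^2 dx = 500/3;  ∫_0^5 12*x dx = 150;  ∫_0^5 9 dx = 45.
  Sum: 500/3 + 150 + 45 = 1085/3.
Adding: ||u||_{H^1}^2 = 12605/6 + 1085/3 = 4925/2.


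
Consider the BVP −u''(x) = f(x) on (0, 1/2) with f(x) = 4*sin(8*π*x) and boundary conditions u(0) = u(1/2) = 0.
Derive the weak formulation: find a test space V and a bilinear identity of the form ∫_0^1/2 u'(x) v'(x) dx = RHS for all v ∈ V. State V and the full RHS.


V = H^1_0(0, 1/2) (so v(0) = v(1/2) = 0); weak form: ∫_0^1/2 u'v' dx = ∫_0^1/2 (4*sin(8*π*x)) v dx for all v ∈ V.

Multiply both sides by a test function v and integrate from 0 to 1/2:
  ∫_0^1/2 −u''(x) v(x) dx = ∫_0^1/2 f(x) v(x) dx.
Integrate the LHS by parts once:
  ∫_0^1/2 −u'' v dx = −[u'(x) v(x)]_0^1/2 + ∫_0^1/2 u'(x) v'(x) dx.
Thus ∫_0^1/2 u'(x) v'(x) dx = ∫_0^1/2 f(x) v(x) dx + [u'(x) v(x)]_0^1/2.
Choose V so that boundary terms are either known or forced to vanish.
u is Dirichlet: u(0) = u(1/2) = 0. Let V = H^1_0(0, 1/2); then v(0) = v(1/2) = 0, and [u' v]_0^1/2 = 0.
Weak formulation: find u (satisfying any essential BC) such that ∫_0^1/2 u'(x) v'(x) dx = ∫_0^1/2 f v dx for all v ∈ V.
Substituting f(x) = 4*sin(8*π*x), the right-hand side is ∫_0^1/2 (4*sin(8*π*x)) v dx.


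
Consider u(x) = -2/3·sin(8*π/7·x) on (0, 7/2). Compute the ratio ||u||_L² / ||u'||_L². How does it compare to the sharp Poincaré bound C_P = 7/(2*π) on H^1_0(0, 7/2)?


||u||_L² / ||u'||_L² = 7/(8*π) < C_P = 7/(2*π).

u(x) = -2/3·sin(8*π/7·x), so u'(x) = -16*π*cos(8*π*x/7)/21.
Writing u(x) = A·sin(kπx/L) with A = -2/3 and k = 4, use ∫_0^L sin²(kπx/L) dx = L/2 and ∫_0^L cos²(kπx/L) dx = L/2.
u² = 4/9·sin²(8*π/7·x) and (u')² = 256*π^2/441·cos²(8*π/7·x), and each of sin², cos² integrates to L/2 = 7/4 over (0, 7/2).
∫_0^7/2 u² dx = 7/9, so ||u||_L² = sqrt(7)/3.
∫_0^7/2 (u')² dx = 64*π^2/63, so ||u'||_L² = 8*sqrt(7)*π/21.
Ratio ||u||_L² / ||u'||_L² = 7/(8*π).
Sharp Poincaré constant on H^1_0(0, 7/2) is C_P = L/π = 7/(2*π), achieved by sin(2*π/7·x).
This is the k = 4 harmonic; the ratio L/(kπ) is strictly less than C_P = L/π, consistent with the sharp inequality ||u||_L² ≤ C_P ||u'||_L².


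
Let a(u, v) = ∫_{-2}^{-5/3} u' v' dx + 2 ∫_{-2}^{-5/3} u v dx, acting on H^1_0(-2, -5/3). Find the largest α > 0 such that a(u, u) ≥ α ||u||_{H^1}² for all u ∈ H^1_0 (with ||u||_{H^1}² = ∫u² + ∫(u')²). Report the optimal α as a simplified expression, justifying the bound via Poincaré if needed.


α = 1

Coercivity of a(·,·) on H^1_0(-2, -5/3) means a(u, u) ≥ α ||u||_{H^1}² for every u ∈ H^1_0.
The interval has length L = 1/3, and Poincaré/coercivity depend only on L. Here a(u, u) = ∫(u')² + (2)·∫u².
Here c = 2 ≥ 1, so a(u,u) = ∫(u')² + c∫u² ≥ ∫(u')² + ∫u² = ||u||_{H^1}², i.e. α = 1 works. No larger α is possible: a(u,u) ≥ α||u||_{H^1}² means (1−α)∫(u')² ≥ (α−c)∫u², and for the modes u_n = sin(nπ(x−x₀)/L) (x₀ the left endpoint) one has ∫u_n²/∫(u_n')² = (L/(nπ))² → 0, so a(u_n,u_n)/||u_n||_{H^1}² → 1. Hence the optimal constant is α = 1.
Therefore α = 1.


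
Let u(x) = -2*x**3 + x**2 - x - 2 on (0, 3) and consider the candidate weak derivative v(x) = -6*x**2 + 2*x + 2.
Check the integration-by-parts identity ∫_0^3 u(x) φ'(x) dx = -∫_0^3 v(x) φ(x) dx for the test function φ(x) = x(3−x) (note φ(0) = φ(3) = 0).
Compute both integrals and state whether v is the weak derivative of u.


LHS = 639/10, RHS = 252/5. No, v is not the weak derivative of u.

u(x) = -2*x**3 + x**2 - x - 2, classical derivative u'(x) = -6*x**2 + 2*x - 1.
φ(x) = x(3−x), so φ'(x) = 3 - 2*x.
Note φ(0) = φ(3) = 0, so the boundary term u·φ vanishes.
LHS = ∫_0^3 u(x) φ'(x) dx = ∫_0^3 (4*x^4 - 8*x^3 + 5*x^2 + x - 6) dx. Term by term:
  ∫_0^3 4*x^4 dx = 972/5;  ∫_0^3 -8*x^3 dx = -162;  ∫_0^3 5*x^2 dx = 45;
  ∫_0^3 x dx = 9/2;  ∫_0^3 -6 dx = -18.
Sum: 972/5 − 162 + 45 + 9/2 − 18 = 639/10.
So LHS = 639/10.
∫_0^3 v(x) φ(x) dx = ∫_0^3 (6*x^4 - 20*x^3 + 4*x^2 + 6*x) dx. Term by term:
  ∫_0^3 6*x^4 dx = 1458/5;  ∫_0^3 -20*x^3 dx = -405;  ∫_0^3 4*x^2 dx = 36;
  ∫_0^3 6*x dx = 27.
Sum: 1458/5 − 405 + 36 + 27 = -252/5.
So RHS = -∫_0^3 v(x) φ(x) dx = 252/5.
LHS − RHS = 27/2 ≠ 0, so the identity fails.
(For a valid weak derivative the identity must hold for EVERY test function, in particular this one. The failure shows v is NOT the weak derivative of u.)
Correct weak derivative would be u'(x) = -6*x**2 + 2*x - 1.


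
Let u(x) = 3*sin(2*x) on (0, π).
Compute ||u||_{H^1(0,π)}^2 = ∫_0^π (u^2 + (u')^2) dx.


||u||_{H^1(0,π)}^2 = 45*π/2

u'(x) = 6*cos(2*x).
Expand u² and (u')² and integrate term by term on (0, π), using: for integers n ≥ 1, ∫_0^π sin²(nx) dx = ∫_0^π cos²(nx) dx = π/2; for n ≠ n', ∫_0^π sin(nx)sin(n'x) dx = ∫_0^π cos(nx)cos(n'x) dx = 0; and by product-to-sum, ∫_0^π sin(nx)cos(n'x) dx = ½∫_0^π [sin((n+n')x) + sin((n−n')x)] dx, which is 0 when n+n' is even and 2n/(n²−n'²) when n+n' is odd (it need not vanish on (0, π)).
  u² squared terms: (3)²·∫sin(2x)² dx = 9·π/2 = 9*π/2.
  So ∫_0^π u² dx = 9*π/2.
  (u')² squared terms: (6)²·∫cos(2x)² dx = 36·π/2 = 18*π.
  So ∫_0^π (u')² dx = 18*π.
||u||_{H^1}^2 = (9*π/2) + (18*π) = 45*π/2.


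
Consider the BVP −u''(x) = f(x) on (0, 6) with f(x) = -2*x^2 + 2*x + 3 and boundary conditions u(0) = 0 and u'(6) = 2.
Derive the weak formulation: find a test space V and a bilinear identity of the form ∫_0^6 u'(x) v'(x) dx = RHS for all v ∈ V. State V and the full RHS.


V = {v ∈ H^1(0, 6) : v(0) = 0} (test functions vanish at x = 0 where u is specified); weak form: ∫_0^6 u'v' dx = ∫_0^6 (-2*x^2 + 2*x + 3) v dx + 2·v(6) for all v ∈ V.

Multiply both sides by a test function v and integrate from 0 to 6:
  ∫_0^6 −u''(x) v(x) dx = ∫_0^6 f(x) v(x) dx.
Integrate the LHS by parts once:
  ∫_0^6 −u'' v dx = −[u'(x) v(x)]_0^6 + ∫_0^6 u'(x) v'(x) dx.
Thus ∫_0^6 u'(x) v'(x) dx = ∫_0^6 f(x) v(x) dx + [u'(x) v(x)]_0^6.
Choose V so that boundary terms are either known or forced to vanish.
Mixed BC: u(0) = 0 (Dirichlet) and u'(6) = 2 (Neumann). Define V = {v ∈ H^1(0, 6) : v(0) = 0}. Then [u' v]_0^6 = u'(6)·v(6) − u'(0)·0 = 2·v(6).
Weak formulation: find u (satisfying any essential BC) such that ∫_0^6 u'(x) v'(x) dx = ∫_0^6 f v dx + 2·v(6) for all v ∈ V (Dirichlet at 0 absorbed into V; Neumann datum at x = 6 contributes the boundary term).
Substituting f(x) = -2*x^2 + 2*x + 3, the right-hand side is ∫_0^6 (-2*x^2 + 2*x + 3) v dx + 2·v(6).


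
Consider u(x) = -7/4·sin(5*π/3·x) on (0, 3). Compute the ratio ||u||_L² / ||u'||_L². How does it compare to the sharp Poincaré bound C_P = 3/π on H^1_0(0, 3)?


||u||_L² / ||u'||_L² = 3/(5*π) < C_P = 3/π.

u(x) = -7/4·sin(5*π/3·x), so u'(x) = -35*π*cos(5*π*x/3)/12.
Writing u(x) = A·sin(kπx/L) with A = -7/4 and k = 5, use ∫_0^L sin²(kπx/L) dx = L/2 and ∫_0^L cos²(kπx/L) dx = L/2.
u² = 49/16·sin²(5*π/3·x) and (u')² = 1225*π^2/144·cos²(5*π/3·x), and each of sin², cos² integrates to L/2 = 3/2 over (0, 3).
∫_0^3 u² dx = 147/32, so ||u||_L² = 7*sqrt(6)/8.
∫_0^3 (u')² dx = 1225*π^2/96, so ||u'||_L² = 35*sqrt(6)*π/24.
Ratio ||u||_L² / ||u'||_L² = 3/(5*π).
Sharp Poincaré constant on H^1_0(0, 3) is C_P = L/π = 3/π, achieved by sin(π/3·x).
This is the k = 5 harmonic; the ratio L/(kπ) is strictly less than C_P = L/π, consistent with the sharp inequality ||u||_L² ≤ C_P ||u'||_L².


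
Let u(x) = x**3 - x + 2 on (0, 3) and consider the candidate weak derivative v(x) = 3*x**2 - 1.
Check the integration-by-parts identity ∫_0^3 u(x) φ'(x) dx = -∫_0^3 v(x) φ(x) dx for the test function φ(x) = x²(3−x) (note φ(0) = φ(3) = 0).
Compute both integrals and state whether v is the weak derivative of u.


LHS = -1323/20, RHS = -1323/20. Yes, v = u' weakly.

u(x) = x**3 - x + 2, classical derivative u'(x) = 3*x**2 - 1.
φ(x) = x²(3−x), so φ'(x) = 3*x*(2 - x).
Note φ(0) = φ(3) = 0, so the boundary term u·φ vanishes.
LHS = ∫_0^3 u(x) φ'(x) dx = ∫_0^3 (-3*x^5 + 6*x^4 + 3*x^3 - 12*x^2 + 12*x) dx. Term by term:
  ∫_0^3 -3*x^5 dx = -729/2;  ∫_0^3 6*x^4 dx = 1458/5;  ∫_0^3 3*x^3 dx = 243/4;
  ∫_0^3 -12*x^2 dx = -108;  ∫_0^3 12*x dx = 54.
Sum: -729/2 + 1458/5 + 243/4 − 108 + 54 = -1323/20.
So LHS = -1323/20.
∫_0^3 v(x) φ(x) dx = ∫_0^3 (-3*x^5 + 9*x^4 + x^3 - 3*x^2) dx. Term by term:
  ∫_0^3 -3*x^5 dx = -729/2;  ∫_0^3 9*x^4 dx = 2187/5;  ∫_0^3 x^3 dx = 81/4;
  ∫_0^3 -3*x^2 dx = -27.
Sum: -729/2 + 2187/5 + 81/4 − 27 = 1323/20.
So RHS = -∫_0^3 v(x) φ(x) dx = -1323/20.
LHS = RHS, so the identity holds for this test φ.
Moreover u is smooth here and v(x) = u'(x) = 3*x**2 - 1 pointwise, so the identity holds for every test function. Hence v is the weak derivative of u.


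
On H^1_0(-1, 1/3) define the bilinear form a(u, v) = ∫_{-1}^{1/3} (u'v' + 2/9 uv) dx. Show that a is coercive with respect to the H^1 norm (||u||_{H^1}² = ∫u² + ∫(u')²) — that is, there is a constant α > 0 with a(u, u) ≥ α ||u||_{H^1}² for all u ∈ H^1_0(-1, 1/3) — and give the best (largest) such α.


α = (32 + 81*π^2)/(9*(16 + 9*π^2))

Coercivity of a(·,·) on H^1_0(-1, 1/3) means a(u, u) ≥ α ||u||_{H^1}² for every u ∈ H^1_0.
The interval has length L = 4/3, and Poincaré/coercivity depend only on L. Here a(u, u) = ∫(u')² + (2/9)·∫u².
Here 0 < c = 2/9 < 1. The condition a(u,u) ≥ α||u||_{H^1}² reads (1−α)∫(u')² ≥ (α−c)∫u². Any admissible α is ≤ 1 (rapidly oscillating u have ∫u²/∫(u')² → 0), and α = 1 would force 0 ≥ (1−c)∫u², impossible since c < 1; so 1−α > 0. By the sharp Poincaré inequality on H^1_0 of an interval of length L, ∫(u')² ≥ (π/L)²∫u² with equality for the first sine mode sin(π(x−x₀)/L) (x₀ the left endpoint), so the inequality holds for all u iff (1−α)(π/L)² ≥ α − c, i.e. α ≤ ((π/L)² + c)/((π/L)² + 1) = (1 + c(L/π)²)/(1 + (L/π)²). With (π/L)² = 9*π^2/16 and c = 2/9, the largest admissible constant is α = ((π/L)² + c)/((π/L)² + 1).
Simplifying, α = (32 + 81*π^2)/(9*(16 + 9*π^2)).


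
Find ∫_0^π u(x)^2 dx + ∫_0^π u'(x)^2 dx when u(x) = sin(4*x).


||u||_{H^1(0,π)}^2 = 17*π/2

u'(x) = 4*cos(4*x).
Expand u² and (u')² and integrate term by term on (0, π), using: for integers n ≥ 1, ∫_0^π sin²(nx) dx = ∫_0^π cos²(nx) dx = π/2; for n ≠ n', ∫_0^π sin(nx)sin(n'x) dx = ∫_0^π cos(nx)cos(n'x) dx = 0; and by product-to-sum, ∫_0^π sin(nx)cos(n'x) dx = ½∫_0^π [sin((n+n')x) + sin((n−n')x)] dx, which is 0 when n+n' is even and 2n/(n²−n'²) when n+n' is odd (it need not vanish on (0, π)).
  u² squared terms: (1)²·∫sin(4x)² dx = 1·π/2 = π/2.
  So ∫_0^π u² dx = π/2.
  (u')² squared terms: (4)²·∫cos(4x)² dx = 16·π/2 = 8*π.
  So ∫_0^π (u')² dx = 8*π.
||u||_{H^1}^2 = (π/2) + (8*π) = 17*π/2.


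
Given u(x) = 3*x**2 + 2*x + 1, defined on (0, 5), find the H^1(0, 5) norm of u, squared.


||u||_{H^1}^2 = 29375/3

The H^1 norm (squared) on an interval (0, L) is
  ||u||_{H^1}^2 = ∫_0^L u(x)^2 dx + ∫_0^L u'(x)^2 dx.
Compute u'(x) = 6*x + 2.
Then u(x)^2 = 9*x**4 + 12*x**3 + 10*x**2 + 4*x + 1 and u'(x)^2 = 36*x**2 + 24*x + 4.
Integrate each monomial from 0 to 5 using ∫_0^5 c·x^n dx = c·5^(n+1)/(n+1):
  ∫_0^5 u(x)^2 dx = ∫_0^5 (9*x^4 + 12*x^3 + 10*x^2 + 4*x + 1) dx. Term by term:
    ∫_0^5 9*x^4 dx = 5625;  ∫_0^5 12*x^3 dx = 1875;  ∫_0^5 10*x^2 dx = 1250/3;
    ∫_0^5 4*x dx = 50;  ∫_0^5 1 dx = 5.
  Sum: 5625 + 1875 + 1250/3 + 50 + 5 = 23915/3.
  ∫_0^5 u'(x)^2 dx = ∫_0^5 (36*x^2 + 24*x + 4) dx. Term by term:
    ∫_0^5 36*x^2 dx = 1500;  ∫_0^5 24*x dx = 300;  ∫_0^5 4 dx = 20.
  Sum: 1500 + 300 + 20 = 1820.
Adding: ||u||_{H^1}^2 = 23915/3 + 1820 = 29375/3.


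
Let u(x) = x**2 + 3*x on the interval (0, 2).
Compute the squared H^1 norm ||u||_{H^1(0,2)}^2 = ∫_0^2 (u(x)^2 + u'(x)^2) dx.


||u||_{H^1}^2 = 1606/15

The H^1 norm (squared) on an interval (0, L) is
  ||u||_{H^1}^2 = ∫_0^L u(x)^2 dx + ∫_0^L u'(x)^2 dx.
Compute u'(x) = 2*x + 3.
Then u(x)^2 = x**4 + 6*x**3 + 9*x**2 and u'(x)^2 = 4*x**2 + 12*x + 9.
Integrate each monomial from 0 to 2 using ∫_0^2 c·x^n dx = c·2^(n+1)/(n+1):
  ∫_0^2 u(x)^2 dx = ∫_0^2 (x^4 + 6*x^3 + 9*x^2) dx. Term by term:
    ∫_0^2 x^4 dx = 32/5;  ∫_0^2 6*x^3 dx = 24;  ∫_0^2 9*x^2 dx = 24.
  Sum: 32/5 + 24 + 24 = 272/5.
  ∫_0^2 u'(x)^2 dx = ∫_0^2 (4*x^2 + 12*x + 9) dx. Term by term:
    ∫_0^2 4*x^2 dx = 32/3;  ∫_0^2 12*x dx = 24;  ∫_0^2 9 dx = 18.
  Sum: 32/3 + 24 + 18 = 158/3.
Adding: ||u||_{H^1}^2 = 272/5 + 158/3 = 1606/15.


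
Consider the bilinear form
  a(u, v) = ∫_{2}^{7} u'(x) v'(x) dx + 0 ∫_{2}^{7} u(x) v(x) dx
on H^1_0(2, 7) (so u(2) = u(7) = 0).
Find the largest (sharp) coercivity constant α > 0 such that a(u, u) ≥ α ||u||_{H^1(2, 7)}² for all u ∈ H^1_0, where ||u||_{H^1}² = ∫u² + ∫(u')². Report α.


α = π^2/(π^2 + 25)

Coercivity of a(·,·) on H^1_0(2, 7) means a(u, u) ≥ α ||u||_{H^1}² for every u ∈ H^1_0.
The interval has length L = 5, and Poincaré/coercivity depend only on L. Here a(u, u) = ∫(u')² + (0)·∫u².
Here c = 0, so a(u,u) = ∫(u')² alone. The condition a(u,u) ≥ α||u||_{H^1}² reads (1−α)∫(u')² ≥ (α−c)∫u². Any admissible α is ≤ 1 (rapidly oscillating u have ∫u²/∫(u')² → 0), and α = 1 would force 0 ≥ (1−c)∫u², impossible since c < 1; so 1−α > 0. By the sharp Poincaré inequality on H^1_0 of an interval of length L, ∫(u')² ≥ (π/L)²∫u² with equality for the first sine mode sin(π(x−x₀)/L) (x₀ the left endpoint), so the inequality holds for all u iff (1−α)(π/L)² ≥ α − c, i.e. α ≤ ((π/L)² + c)/((π/L)² + 1) = (1 + c(L/π)²)/(1 + (L/π)²). (Direct route, valid since c ≤ 0: Poincaré gives c∫u² ≥ c(L/π)²∫(u')², so a(u,u) ≥ (1 + c(L/π)²)∫(u')², while ||u||_{H^1}² ≤ (1 + (L/π)²)∫(u')²; dividing yields the same α.) With (π/L)² = π^2/25 and c = 0, the largest admissible constant is α = ((π/L)² + c)/((π/L)² + 1).
Simplifying, α = π^2/(π^2 + 25).


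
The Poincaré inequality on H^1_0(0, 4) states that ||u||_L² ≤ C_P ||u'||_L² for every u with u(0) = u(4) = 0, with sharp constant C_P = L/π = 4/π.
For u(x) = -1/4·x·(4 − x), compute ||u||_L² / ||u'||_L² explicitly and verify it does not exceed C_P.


||u||_L² / ||u'||_L² = 2*sqrt(10)/5 < C_P = 4/π.

u(x) = -1/4·x·(4 − x), so u'(x) = x/2 - 1.
u(x) = -1/4·x·(4 − x) vanishes at x = 0 and x = 4, so u ∈ H^1_0(0, 4). Differentiate via the product rule and integrate the resulting polynomials term by term.
  ∫_0^4 u² dx = ∫_0^4 (x^4/16 - x^3/2 + x^2) dx. Term by term:
    ∫_0^4 x^4/16 dx = 64/5;  ∫_0^4 -x^3/2 dx = -32;  ∫_0^4 x^2 dx = 64/3.
  Sum: 64/5 − 32 + 64/3 = 32/15.
  ∫_0^4 (u')² dx = ∫_0^4 (x^2/4 - x + 1) dx. Term by term:
    ∫_0^4 x^2/4 dx = 16/3;  ∫_0^4 -x dx = -8;  ∫_0^4 1 dx = 4.
  Sum: 16/3 − 8 + 4 = 4/3.
∫_0^4 u² dx = 32/15, so ||u||_L² = 4*sqrt(30)/15.
∫_0^4 (u')² dx = 4/3, so ||u'||_L² = 2*sqrt(3)/3.
Ratio ||u||_L² / ||u'||_L² = 2*sqrt(10)/5.
Sharp Poincaré constant on H^1_0(0, 4) is C_P = L/π = 4/π, achieved by sin(π/4·x).
A polynomial bump cannot attain the sharp Poincaré constant (only the first sine eigenfunction does), so the ratio is strictly less than C_P, consistent with ||u||_L² ≤ C_P ||u'||_L².


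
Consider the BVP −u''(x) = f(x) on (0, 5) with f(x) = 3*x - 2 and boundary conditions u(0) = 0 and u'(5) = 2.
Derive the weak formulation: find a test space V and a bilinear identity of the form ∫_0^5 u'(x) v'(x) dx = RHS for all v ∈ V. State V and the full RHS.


V = {v ∈ H^1(0, 5) : v(0) = 0} (test functions vanish at x = 0 where u is specified); weak form: ∫_0^5 u'v' dx = ∫_0^5 (3*x - 2) v dx + 2·v(5) for all v ∈ V.

Multiply both sides by a test function v and integrate from 0 to 5:
  ∫_0^5 −u''(x) v(x) dx = ∫_0^5 f(x) v(x) dx.
Integrate the LHS by parts once:
  ∫_0^5 −u'' v dx = −[u'(x) v(x)]_0^5 + ∫_0^5 u'(x) v'(x) dx.
Thus ∫_0^5 u'(x) v'(x) dx = ∫_0^5 f(x) v(x) dx + [u'(x) v(x)]_0^5.
Choose V so that boundary terms are either known or forced to vanish.
Mixed BC: u(0) = 0 (Dirichlet) and u'(5) = 2 (Neumann). Define V = {v ∈ H^1(0, 5) : v(0) = 0}. Then [u' v]_0^5 = u'(5)·v(5) − u'(0)·0 = 2·v(5).
Weak formulation: find u (satisfying any essential BC) such that ∫_0^5 u'(x) v'(x) dx = ∫_0^5 f v dx + 2·v(5) for all v ∈ V (Dirichlet at 0 absorbed into V; Neumann datum at x = 5 contributes the boundary term).
Substituting f(x) = 3*x - 2, the right-hand side is ∫_0^5 (3*x - 2) v dx + 2·v(5).


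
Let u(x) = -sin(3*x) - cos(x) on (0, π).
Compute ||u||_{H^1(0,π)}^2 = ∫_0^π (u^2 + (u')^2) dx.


||u||_{H^1(0,π)}^2 = 6*π

u'(x) = sin(x) - 3*cos(3*x).
Expand u² and (u')² and integrate term by term on (0, π), using: for integers n ≥ 1, ∫_0^π sin²(nx) dx = ∫_0^π cos²(nx) dx = π/2; for n ≠ n', ∫_0^π sin(nx)sin(n'x) dx = ∫_0^π cos(nx)cos(n'x) dx = 0; and by product-to-sum, ∫_0^π sin(nx)cos(n'x) dx = ½∫_0^π [sin((n+n')x) + sin((n−n')x)] dx, which is 0 when n+n' is even and 2n/(n²−n'²) when n+n' is odd (it need not vanish on (0, π)).
  u² squared terms: (-1)²·∫cos(x)² dx = 1·π/2 = π/2;  (-1)²·∫sin(3x)² dx = 1·π/2 = π/2.
  u² cross terms: 2·(-1)·(-1)·∫cos(x)·sin(3x) dx = 2·(0) = 0.
  So ∫_0^π u² dx = π/2 + π/2 + 0 = π.
  (u')² squared terms: (-3)²·∫cos(3x)² dx = 9·π/2 = 9*π/2;  (1)²·∫sin(x)² dx = 1·π/2 = π/2.
  (u')² cross terms: 2·(-3)·(1)·∫cos(3x)·sin(x) dx = -6·(0) = 0.
  So ∫_0^π (u')² dx = 9*π/2 + π/2 + 0 = 5*π.
||u||_{H^1}^2 = (π) + (5*π) = 6*π.
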